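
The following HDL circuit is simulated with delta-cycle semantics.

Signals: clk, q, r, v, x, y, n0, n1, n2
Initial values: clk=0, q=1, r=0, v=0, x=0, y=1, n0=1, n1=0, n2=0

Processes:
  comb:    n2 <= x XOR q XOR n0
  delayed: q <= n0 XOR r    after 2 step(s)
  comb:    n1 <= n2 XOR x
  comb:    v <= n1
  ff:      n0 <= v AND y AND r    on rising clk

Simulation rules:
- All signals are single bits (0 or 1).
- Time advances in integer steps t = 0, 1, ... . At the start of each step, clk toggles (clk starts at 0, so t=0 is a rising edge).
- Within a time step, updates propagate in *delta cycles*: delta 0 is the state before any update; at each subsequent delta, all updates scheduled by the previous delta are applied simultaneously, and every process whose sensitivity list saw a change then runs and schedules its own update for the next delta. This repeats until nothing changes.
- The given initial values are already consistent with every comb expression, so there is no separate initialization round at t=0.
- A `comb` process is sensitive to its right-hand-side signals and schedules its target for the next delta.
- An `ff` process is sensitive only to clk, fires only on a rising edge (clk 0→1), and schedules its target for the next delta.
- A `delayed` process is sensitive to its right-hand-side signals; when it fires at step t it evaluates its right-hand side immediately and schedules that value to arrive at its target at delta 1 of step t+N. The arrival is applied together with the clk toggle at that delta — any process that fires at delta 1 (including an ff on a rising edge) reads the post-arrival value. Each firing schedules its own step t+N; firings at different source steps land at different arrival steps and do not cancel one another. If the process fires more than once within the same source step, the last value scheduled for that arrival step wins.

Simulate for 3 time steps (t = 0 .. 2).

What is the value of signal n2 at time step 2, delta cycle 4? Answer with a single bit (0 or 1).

0

[bits: y,x,n1,q,r,n0,v,n2,clk]
t=0: Δ0=100101000 Δ1=100101001 Δ2=100100001 Δ3=100100011 Δ4=101100011 Δ5=101100111 | 5Δ
t=1: Δ0=101100111 Δ1=101100110 | 1Δ
t=2: Δ0=101100110 Δ1=101000111 Δ2=101000101 Δ3=100000101 Δ4=100000001 | 4Δ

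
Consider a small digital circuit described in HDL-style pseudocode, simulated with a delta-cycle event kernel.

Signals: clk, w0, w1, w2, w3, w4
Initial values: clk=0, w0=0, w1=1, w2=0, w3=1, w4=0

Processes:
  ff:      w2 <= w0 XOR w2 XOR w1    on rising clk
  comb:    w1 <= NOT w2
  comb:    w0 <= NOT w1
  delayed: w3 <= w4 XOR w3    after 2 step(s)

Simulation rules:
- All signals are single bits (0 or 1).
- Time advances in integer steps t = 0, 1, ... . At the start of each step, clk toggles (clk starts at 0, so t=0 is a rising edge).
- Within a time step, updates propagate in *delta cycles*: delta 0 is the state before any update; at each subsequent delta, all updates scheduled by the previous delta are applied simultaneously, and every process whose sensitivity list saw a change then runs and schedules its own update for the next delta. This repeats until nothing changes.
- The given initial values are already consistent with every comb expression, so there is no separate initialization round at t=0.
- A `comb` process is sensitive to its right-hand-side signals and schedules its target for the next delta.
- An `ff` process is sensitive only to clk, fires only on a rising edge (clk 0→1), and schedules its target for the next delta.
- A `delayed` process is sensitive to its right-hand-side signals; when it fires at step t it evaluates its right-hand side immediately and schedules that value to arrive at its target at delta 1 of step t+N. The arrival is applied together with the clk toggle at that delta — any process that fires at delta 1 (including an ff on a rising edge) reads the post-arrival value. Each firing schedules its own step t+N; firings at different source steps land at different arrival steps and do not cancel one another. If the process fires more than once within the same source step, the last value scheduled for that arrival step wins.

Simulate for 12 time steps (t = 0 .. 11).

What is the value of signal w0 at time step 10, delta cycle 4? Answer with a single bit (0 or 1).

0

[bits: clk,w0,w4,w1,w3,w2]
t=0: Δ0=000110 Δ1=100110 Δ2=100111 Δ3=100011 Δ4=110011 | 4Δ
t=1: Δ0=110011 Δ1=010011 | 1Δ
t=2: Δ0=010011 Δ1=110011 Δ2=110010 Δ3=110110 Δ4=100110 | 4Δ
t=3: Δ0=100110 Δ1=000110 | 1Δ
t=4: Δ0=000110 Δ1=100110 Δ2=100111 Δ3=100011 Δ4=110011 | 4Δ
t=5: Δ0=110011 Δ1=010011 | 1Δ
t=6: Δ0=010011 Δ1=110011 Δ2=110010 Δ3=110110 Δ4=100110 | 4Δ
t=7: Δ0=100110 Δ1=000110 | 1Δ
t=8: Δ0=000110 Δ1=100110 Δ2=100111 Δ3=100011 Δ4=110011 | 4Δ
t=9: Δ0=110011 Δ1=010011 | 1Δ
t=10: Δ0=010011 Δ1=110011 Δ2=110010 Δ3=110110 Δ4=100110 | 4Δ
t=11: Δ0=100110 Δ1=000110 | 1Δ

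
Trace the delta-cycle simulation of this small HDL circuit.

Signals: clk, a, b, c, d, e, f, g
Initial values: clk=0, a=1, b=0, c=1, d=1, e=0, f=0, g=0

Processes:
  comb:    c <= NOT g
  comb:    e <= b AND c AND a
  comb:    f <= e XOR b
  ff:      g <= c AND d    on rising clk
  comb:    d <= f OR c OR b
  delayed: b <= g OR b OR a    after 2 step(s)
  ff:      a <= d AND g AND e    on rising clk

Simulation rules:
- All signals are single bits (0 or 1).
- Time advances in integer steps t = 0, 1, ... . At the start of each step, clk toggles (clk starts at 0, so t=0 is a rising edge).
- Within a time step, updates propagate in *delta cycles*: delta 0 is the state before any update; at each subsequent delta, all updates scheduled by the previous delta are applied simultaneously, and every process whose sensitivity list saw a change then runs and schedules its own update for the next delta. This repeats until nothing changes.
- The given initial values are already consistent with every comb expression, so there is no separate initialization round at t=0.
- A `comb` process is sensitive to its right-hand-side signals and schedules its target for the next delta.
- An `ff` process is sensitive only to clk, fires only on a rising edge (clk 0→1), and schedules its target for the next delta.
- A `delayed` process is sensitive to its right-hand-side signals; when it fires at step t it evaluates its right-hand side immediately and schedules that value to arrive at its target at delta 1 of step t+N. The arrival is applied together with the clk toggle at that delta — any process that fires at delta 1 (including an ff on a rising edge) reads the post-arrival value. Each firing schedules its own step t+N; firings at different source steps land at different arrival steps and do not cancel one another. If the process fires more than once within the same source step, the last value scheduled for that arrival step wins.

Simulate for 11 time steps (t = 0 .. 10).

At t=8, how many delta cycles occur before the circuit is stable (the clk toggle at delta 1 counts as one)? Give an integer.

t0.Δ0 c=1 clk=0 d=1 b=0 g=0 e=0 a=1 f=0
t0.Δ1 c=1 clk=1 d=1 b=0 g=0 e=0 a=1 f=0
t0.Δ2 c=1 clk=1 d=1 b=0 g=1 e=0 a=0 f=0
t0.Δ3 c=0 clk=1 d=1 b=0 g=1 e=0 a=0 f=0
t0.Δ4 c=0 clk=1 d=0 b=0 g=1 e=0 a=0 f=0
t1.Δ0 c=0 clk=1 d=0 b=0 g=1 e=0 a=0 f=0
t1.Δ1 c=0 clk=0 d=0 b=0 g=1 e=0 a=0 f=0
t2.Δ0 c=0 clk=0 d=0 b=0 g=1 e=0 a=0 f=0
t2.Δ1 c=0 clk=1 d=0 b=1 g=1 e=0 a=0 f=0
t2.Δ2 c=0 clk=1 d=1 b=1 g=0 e=0 a=0 f=1
t2.Δ3 c=1 clk=1 d=1 b=1 g=0 e=0 a=0 f=1
t3.Δ0 c=1 clk=1 d=1 b=1 g=0 e=0 a=0 f=1
t3.Δ1 c=1 clk=0 d=1 b=1 g=0 e=0 a=0 f=1
t4.Δ0 c=1 clk=0 d=1 b=1 g=0 e=0 a=0 f=1
t4.Δ1 c=1 clk=1 d=1 b=1 g=0 e=0 a=0 f=1
t4.Δ2 c=1 clk=1 d=1 b=1 g=1 e=0 a=0 f=1
t4.Δ3 c=0 clk=1 d=1 b=1 g=1 e=0 a=0 f=1
t5.Δ0 c=0 clk=1 d=1 b=1 g=1 e=0 a=0 f=1
t5.Δ1 c=0 clk=0 d=1 b=1 g=1 e=0 a=0 f=1
t6.Δ0 c=0 clk=0 d=1 b=1 g=1 e=0 a=0 f=1
t6.Δ1 c=0 clk=1 d=1 b=1 g=1 e=0 a=0 f=1
t6.Δ2 c=0 clk=1 d=1 b=1 g=0 e=0 a=0 f=1
t6.Δ3 c=1 clk=1 d=1 b=1 g=0 e=0 a=0 f=1
t7.Δ0 c=1 clk=1 d=1 b=1 g=0 e=0 a=0 f=1
t7.Δ1 c=1 clk=0 d=1 b=1 g=0 e=0 a=0 f=1
t8.Δ0 c=1 clk=0 d=1 b=1 g=0 e=0 a=0 f=1
t8.Δ1 c=1 clk=1 d=1 b=1 g=0 e=0 a=0 f=1
t8.Δ2 c=1 clk=1 d=1 b=1 g=1 e=0 a=0 f=1
t8.Δ3 c=0 clk=1 d=1 b=1 g=1 e=0 a=0 f=1
t9.Δ0 c=0 clk=1 d=1 b=1 g=1 e=0 a=0 f=1
t9.Δ1 c=0 clk=0 d=1 b=1 g=1 e=0 a=0 f=1
t10.Δ0 c=0 clk=0 d=1 b=1 g=1 e=0 a=0 f=1
t10.Δ1 c=0 clk=1 d=1 b=1 g=1 e=0 a=0 f=1
t10.Δ2 c=0 clk=1 d=1 b=1 g=0 e=0 a=0 f=1
t10.Δ3 c=1 clk=1 d=1 b=1 g=0 e=0 a=0 f=1

3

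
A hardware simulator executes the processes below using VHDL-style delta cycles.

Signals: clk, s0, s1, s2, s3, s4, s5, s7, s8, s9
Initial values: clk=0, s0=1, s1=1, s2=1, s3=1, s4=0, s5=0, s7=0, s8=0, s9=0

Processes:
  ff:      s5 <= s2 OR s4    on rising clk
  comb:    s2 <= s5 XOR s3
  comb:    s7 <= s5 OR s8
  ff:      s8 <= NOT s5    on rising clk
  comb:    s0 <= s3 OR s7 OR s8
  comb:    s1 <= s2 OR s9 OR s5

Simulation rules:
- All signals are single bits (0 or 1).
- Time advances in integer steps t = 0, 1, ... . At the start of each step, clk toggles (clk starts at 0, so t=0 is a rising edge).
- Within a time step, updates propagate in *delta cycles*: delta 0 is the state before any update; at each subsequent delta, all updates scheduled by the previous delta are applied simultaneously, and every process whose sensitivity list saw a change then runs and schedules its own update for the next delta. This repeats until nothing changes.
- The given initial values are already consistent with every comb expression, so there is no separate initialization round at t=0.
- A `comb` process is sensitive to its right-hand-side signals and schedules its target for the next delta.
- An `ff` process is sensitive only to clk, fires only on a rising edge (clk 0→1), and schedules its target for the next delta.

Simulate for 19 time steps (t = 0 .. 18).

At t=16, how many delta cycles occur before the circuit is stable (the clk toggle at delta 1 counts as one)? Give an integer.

t=0 Δ0: s1=1 clk=0 s4=0 s3=1 s9=0 s0=1 s2=1 s7=0 s8=0 s5=0
  Δ1: clk:0→1
  Δ2: s8:0→1, s5:0→1
  Δ3: s2:1→0, s7:0→1
  (3Δ to stable)
t=1 Δ0: s1=1 clk=1 s4=0 s3=1 s9=0 s0=1 s2=0 s7=1 s8=1 s5=1
  Δ1: clk:1→0
  (1Δ to stable)
t=2 Δ0: s1=1 clk=0 s4=0 s3=1 s9=0 s0=1 s2=0 s7=1 s8=1 s5=1
  Δ1: clk:0→1
  Δ2: s8:1→0, s5:1→0
  Δ3: s1:1→0, s2:0→1, s7:1→0
  Δ4: s1:0→1
  (4Δ to stable)
t=3 Δ0: s1=1 clk=1 s4=0 s3=1 s9=0 s0=1 s2=1 s7=0 s8=0 s5=0
  Δ1: clk:1→0
  (1Δ to stable)
t=4 Δ0: s1=1 clk=0 s4=0 s3=1 s9=0 s0=1 s2=1 s7=0 s8=0 s5=0
  Δ1: clk:0→1
  Δ2: s8:0→1, s5:0→1
  Δ3: s2:1→0, s7:0→1
  (3Δ to stable)
t=5 Δ0: s1=1 clk=1 s4=0 s3=1 s9=0 s0=1 s2=0 s7=1 s8=1 s5=1
  Δ1: clk:1→0
  (1Δ to stable)
t=6 Δ0: s1=1 clk=0 s4=0 s3=1 s9=0 s0=1 s2=0 s7=1 s8=1 s5=1
  Δ1: clk:0→1
  Δ2: s8:1→0, s5:1→0
  Δ3: s1:1→0, s2:0→1, s7:1→0
  Δ4: s1:0→1
  (4Δ to stable)
t=7 Δ0: s1=1 clk=1 s4=0 s3=1 s9=0 s0=1 s2=1 s7=0 s8=0 s5=0
  Δ1: clk:1→0
  (1Δ to stable)
t=8 Δ0: s1=1 clk=0 s4=0 s3=1 s9=0 s0=1 s2=1 s7=0 s8=0 s5=0
  Δ1: clk:0→1
  Δ2: s8:0→1, s5:0→1
  Δ3: s2:1→0, s7:0→1
  (3Δ to stable)
t=9 Δ0: s1=1 clk=1 s4=0 s3=1 s9=0 s0=1 s2=0 s7=1 s8=1 s5=1
  Δ1: clk:1→0
  (1Δ to stable)
t=10 Δ0: s1=1 clk=0 s4=0 s3=1 s9=0 s0=1 s2=0 s7=1 s8=1 s5=1
  Δ1: clk:0→1
  Δ2: s8:1→0, s5:1→0
  Δ3: s1:1→0, s2:0→1, s7:1→0
  Δ4: s1:0→1
  (4Δ to stable)
t=11 Δ0: s1=1 clk=1 s4=0 s3=1 s9=0 s0=1 s2=1 s7=0 s8=0 s5=0
  Δ1: clk:1→0
  (1Δ to stable)
t=12 Δ0: s1=1 clk=0 s4=0 s3=1 s9=0 s0=1 s2=1 s7=0 s8=0 s5=0
  Δ1: clk:0→1
  Δ2: s8:0→1, s5:0→1
  Δ3: s2:1→0, s7:0→1
  (3Δ to stable)
t=13 Δ0: s1=1 clk=1 s4=0 s3=1 s9=0 s0=1 s2=0 s7=1 s8=1 s5=1
  Δ1: clk:1→0
  (1Δ to stable)
t=14 Δ0: s1=1 clk=0 s4=0 s3=1 s9=0 s0=1 s2=0 s7=1 s8=1 s5=1
  Δ1: clk:0→1
  Δ2: s8:1→0, s5:1→0
  Δ3: s1:1→0, s2:0→1, s7:1→0
  Δ4: s1:0→1
  (4Δ to stable)
t=15 Δ0: s1=1 clk=1 s4=0 s3=1 s9=0 s0=1 s2=1 s7=0 s8=0 s5=0
  Δ1: clk:1→0
  (1Δ to stable)
t=16 Δ0: s1=1 clk=0 s4=0 s3=1 s9=0 s0=1 s2=1 s7=0 s8=0 s5=0
  Δ1: clk:0→1
  Δ2: s8:0→1, s5:0→1
  Δ3: s2:1→0, s7:0→1
  (3Δ to stable)
t=17 Δ0: s1=1 clk=1 s4=0 s3=1 s9=0 s0=1 s2=0 s7=1 s8=1 s5=1
  Δ1: clk:1→0
  (1Δ to stable)
t=18 Δ0: s1=1 clk=0 s4=0 s3=1 s9=0 s0=1 s2=0 s7=1 s8=1 s5=1
  Δ1: clk:0→1
  Δ2: s8:1→0, s5:1→0
  Δ3: s1:1→0, s2:0→1, s7:1→0
  Δ4: s1:0→1
  (4Δ to stable)

3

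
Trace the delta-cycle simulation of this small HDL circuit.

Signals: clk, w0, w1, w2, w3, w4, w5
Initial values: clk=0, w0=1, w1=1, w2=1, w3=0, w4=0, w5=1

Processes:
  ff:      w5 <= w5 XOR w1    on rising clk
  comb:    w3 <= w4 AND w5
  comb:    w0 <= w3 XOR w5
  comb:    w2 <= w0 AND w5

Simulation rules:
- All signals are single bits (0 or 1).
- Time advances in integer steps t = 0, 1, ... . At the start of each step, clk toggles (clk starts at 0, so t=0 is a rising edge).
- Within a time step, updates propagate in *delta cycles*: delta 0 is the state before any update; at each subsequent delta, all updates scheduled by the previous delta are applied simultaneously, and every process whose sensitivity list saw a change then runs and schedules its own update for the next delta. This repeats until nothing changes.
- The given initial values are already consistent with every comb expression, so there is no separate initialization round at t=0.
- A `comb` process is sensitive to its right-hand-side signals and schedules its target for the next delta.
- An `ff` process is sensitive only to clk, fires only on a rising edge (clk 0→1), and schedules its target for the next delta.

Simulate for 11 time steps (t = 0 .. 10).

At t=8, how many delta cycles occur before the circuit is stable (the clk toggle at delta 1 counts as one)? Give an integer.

3

t=0 Δ0: w0=1 clk=0 w1=1 w2=1 w4=0 w5=1 w3=0
  Δ1: clk:0→1
  Δ2: w5:1→0
  Δ3: w0:1→0, w2:1→0
  (3Δ to stable)
t=1 Δ0: w0=0 clk=1 w1=1 w2=0 w4=0 w5=0 w3=0
  Δ1: clk:1→0
  (1Δ to stable)
t=2 Δ0: w0=0 clk=0 w1=1 w2=0 w4=0 w5=0 w3=0
  Δ1: clk:0→1
  Δ2: w5:0→1
  Δ3: w0:0→1
  Δ4: w2:0→1
  (4Δ to stable)
t=3 Δ0: w0=1 clk=1 w1=1 w2=1 w4=0 w5=1 w3=0
  Δ1: clk:1→0
  (1Δ to stable)
t=4 Δ0: w0=1 clk=0 w1=1 w2=1 w4=0 w5=1 w3=0
  Δ1: clk:0→1
  Δ2: w5:1→0
  Δ3: w0:1→0, w2:1→0
  (3Δ to stable)
t=5 Δ0: w0=0 clk=1 w1=1 w2=0 w4=0 w5=0 w3=0
  Δ1: clk:1→0
  (1Δ to stable)
t=6 Δ0: w0=0 clk=0 w1=1 w2=0 w4=0 w5=0 w3=0
  Δ1: clk:0→1
  Δ2: w5:0→1
  Δ3: w0:0→1
  Δ4: w2:0→1
  (4Δ to stable)
t=7 Δ0: w0=1 clk=1 w1=1 w2=1 w4=0 w5=1 w3=0
  Δ1: clk:1→0
  (1Δ to stable)
t=8 Δ0: w0=1 clk=0 w1=1 w2=1 w4=0 w5=1 w3=0
  Δ1: clk:0→1
  Δ2: w5:1→0
  Δ3: w0:1→0, w2:1→0
  (3Δ to stable)
t=9 Δ0: w0=0 clk=1 w1=1 w2=0 w4=0 w5=0 w3=0
  Δ1: clk:1→0
  (1Δ to stable)
t=10 Δ0: w0=0 clk=0 w1=1 w2=0 w4=0 w5=0 w3=0
  Δ1: clk:0→1
  Δ2: w5:0→1
  Δ3: w0:0→1
  Δ4: w2:0→1
  (4Δ to stable)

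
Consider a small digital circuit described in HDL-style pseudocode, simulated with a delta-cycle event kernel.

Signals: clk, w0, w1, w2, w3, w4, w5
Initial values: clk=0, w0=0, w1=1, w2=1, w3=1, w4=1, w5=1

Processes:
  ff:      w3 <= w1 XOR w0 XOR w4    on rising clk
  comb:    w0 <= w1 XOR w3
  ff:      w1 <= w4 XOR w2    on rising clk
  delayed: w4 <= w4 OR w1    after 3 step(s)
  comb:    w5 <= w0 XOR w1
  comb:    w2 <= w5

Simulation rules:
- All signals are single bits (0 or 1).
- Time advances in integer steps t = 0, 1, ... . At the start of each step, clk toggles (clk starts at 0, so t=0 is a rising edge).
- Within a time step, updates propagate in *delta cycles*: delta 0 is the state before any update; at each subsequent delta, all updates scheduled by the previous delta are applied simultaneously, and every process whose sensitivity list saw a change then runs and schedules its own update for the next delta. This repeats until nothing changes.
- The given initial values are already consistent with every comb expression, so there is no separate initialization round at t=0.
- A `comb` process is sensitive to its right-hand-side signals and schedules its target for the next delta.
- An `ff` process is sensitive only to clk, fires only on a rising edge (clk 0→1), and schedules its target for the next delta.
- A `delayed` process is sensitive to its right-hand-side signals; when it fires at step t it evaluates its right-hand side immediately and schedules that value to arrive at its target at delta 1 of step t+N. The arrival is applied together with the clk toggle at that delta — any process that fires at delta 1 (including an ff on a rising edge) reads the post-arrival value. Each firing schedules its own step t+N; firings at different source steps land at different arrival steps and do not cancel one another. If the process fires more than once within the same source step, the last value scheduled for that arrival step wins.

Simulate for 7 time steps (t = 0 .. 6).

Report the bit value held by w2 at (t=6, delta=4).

[bits: w3,w2,w0,w1,w5,w4,clk]
t=0: Δ0=1101110 Δ1=1101111 Δ2=0100111 Δ3=0100011 Δ4=0000011 | 4Δ
t=1: Δ0=0000011 Δ1=0000010 | 1Δ
t=2: Δ0=0000010 Δ1=0000011 Δ2=1001011 Δ3=1001111 Δ4=1101111 | 4Δ
t=3: Δ0=1101111 Δ1=1101110 | 1Δ
t=4: Δ0=1101110 Δ1=1101111 Δ2=0100111 Δ3=0100011 Δ4=0000011 | 4Δ
t=5: Δ0=0000011 Δ1=0000010 | 1Δ
t=6: Δ0=0000010 Δ1=0000011 Δ2=1001011 Δ3=1001111 Δ4=1101111 | 4Δ

1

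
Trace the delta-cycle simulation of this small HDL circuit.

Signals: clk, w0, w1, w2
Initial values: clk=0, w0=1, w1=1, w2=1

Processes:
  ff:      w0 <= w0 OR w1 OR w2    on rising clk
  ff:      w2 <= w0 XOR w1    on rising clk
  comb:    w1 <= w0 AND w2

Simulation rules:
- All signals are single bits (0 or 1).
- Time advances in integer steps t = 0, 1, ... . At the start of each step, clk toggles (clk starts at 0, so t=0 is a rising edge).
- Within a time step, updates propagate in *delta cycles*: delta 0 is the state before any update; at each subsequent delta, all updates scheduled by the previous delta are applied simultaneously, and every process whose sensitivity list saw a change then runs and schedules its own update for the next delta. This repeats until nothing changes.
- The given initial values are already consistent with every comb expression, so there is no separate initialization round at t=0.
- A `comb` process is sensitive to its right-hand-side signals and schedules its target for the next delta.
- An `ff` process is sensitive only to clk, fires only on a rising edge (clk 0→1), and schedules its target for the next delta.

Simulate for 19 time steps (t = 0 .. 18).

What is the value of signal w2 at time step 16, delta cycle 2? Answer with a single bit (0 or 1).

t=0 Δ0: w1=1 w0=1 clk=0 w2=1
  Δ1: clk:0→1
  Δ2: w2:1→0
  Δ3: w1:1→0
  (3Δ to stable)
t=1 Δ0: w1=0 w0=1 clk=1 w2=0
  Δ1: clk:1→0
  (1Δ to stable)
t=2 Δ0: w1=0 w0=1 clk=0 w2=0
  Δ1: clk:0→1
  Δ2: w2:0→1
  Δ3: w1:0→1
  (3Δ to stable)
t=3 Δ0: w1=1 w0=1 clk=1 w2=1
  Δ1: clk:1→0
  (1Δ to stable)
t=4 Δ0: w1=1 w0=1 clk=0 w2=1
  Δ1: clk:0→1
  Δ2: w2:1→0
  Δ3: w1:1→0
  (3Δ to stable)
t=5 Δ0: w1=0 w0=1 clk=1 w2=0
  Δ1: clk:1→0
  (1Δ to stable)
t=6 Δ0: w1=0 w0=1 clk=0 w2=0
  Δ1: clk:0→1
  Δ2: w2:0→1
  Δ3: w1:0→1
  (3Δ to stable)
t=7 Δ0: w1=1 w0=1 clk=1 w2=1
  Δ1: clk:1→0
  (1Δ to stable)
t=8 Δ0: w1=1 w0=1 clk=0 w2=1
  Δ1: clk:0→1
  Δ2: w2:1→0
  Δ3: w1:1→0
  (3Δ to stable)
t=9 Δ0: w1=0 w0=1 clk=1 w2=0
  Δ1: clk:1→0
  (1Δ to stable)
t=10 Δ0: w1=0 w0=1 clk=0 w2=0
  Δ1: clk:0→1
  Δ2: w2:0→1
  Δ3: w1:0→1
  (3Δ to stable)
t=11 Δ0: w1=1 w0=1 clk=1 w2=1
  Δ1: clk:1→0
  (1Δ to stable)
t=12 Δ0: w1=1 w0=1 clk=0 w2=1
  Δ1: clk:0→1
  Δ2: w2:1→0
  Δ3: w1:1→0
  (3Δ to stable)
t=13 Δ0: w1=0 w0=1 clk=1 w2=0
  Δ1: clk:1→0
  (1Δ to stable)
t=14 Δ0: w1=0 w0=1 clk=0 w2=0
  Δ1: clk:0→1
  Δ2: w2:0→1
  Δ3: w1:0→1
  (3Δ to stable)
t=15 Δ0: w1=1 w0=1 clk=1 w2=1
  Δ1: clk:1→0
  (1Δ to stable)
t=16 Δ0: w1=1 w0=1 clk=0 w2=1
  Δ1: clk:0→1
  Δ2: w2:1→0
  Δ3: w1:1→0
  (3Δ to stable)
t=17 Δ0: w1=0 w0=1 clk=1 w2=0
  Δ1: clk:1→0
  (1Δ to stable)
t=18 Δ0: w1=0 w0=1 clk=0 w2=0
  Δ1: clk:0→1
  Δ2: w2:0→1
  Δ3: w1:0→1
  (3Δ to stable)

0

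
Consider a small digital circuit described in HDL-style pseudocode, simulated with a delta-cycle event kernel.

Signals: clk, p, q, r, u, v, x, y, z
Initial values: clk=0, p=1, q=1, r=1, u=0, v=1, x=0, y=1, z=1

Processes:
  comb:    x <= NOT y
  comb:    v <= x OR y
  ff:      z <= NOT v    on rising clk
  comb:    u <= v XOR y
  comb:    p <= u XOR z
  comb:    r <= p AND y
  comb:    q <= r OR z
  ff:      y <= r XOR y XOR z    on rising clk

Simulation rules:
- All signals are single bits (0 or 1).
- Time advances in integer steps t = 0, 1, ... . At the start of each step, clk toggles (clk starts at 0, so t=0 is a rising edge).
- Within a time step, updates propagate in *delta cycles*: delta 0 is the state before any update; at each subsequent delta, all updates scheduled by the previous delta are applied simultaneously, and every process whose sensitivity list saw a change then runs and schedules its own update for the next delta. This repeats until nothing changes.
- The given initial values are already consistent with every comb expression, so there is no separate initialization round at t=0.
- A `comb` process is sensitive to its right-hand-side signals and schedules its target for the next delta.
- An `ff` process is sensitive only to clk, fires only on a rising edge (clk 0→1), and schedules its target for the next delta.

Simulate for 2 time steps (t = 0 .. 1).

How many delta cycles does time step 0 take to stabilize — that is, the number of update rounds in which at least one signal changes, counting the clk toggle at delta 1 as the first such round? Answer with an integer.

t=0 Δ0: r=1 z=1 clk=0 u=0 p=1 v=1 q=1 y=1 x=0
  Δ1: clk:0→1
  Δ2: z:1→0
  Δ3: p:1→0
  Δ4: r:1→0
  Δ5: q:1→0
  (5Δ to stable)
t=1 Δ0: r=0 z=0 clk=1 u=0 p=0 v=1 q=0 y=1 x=0
  Δ1: clk:1→0
  (1Δ to stable)

5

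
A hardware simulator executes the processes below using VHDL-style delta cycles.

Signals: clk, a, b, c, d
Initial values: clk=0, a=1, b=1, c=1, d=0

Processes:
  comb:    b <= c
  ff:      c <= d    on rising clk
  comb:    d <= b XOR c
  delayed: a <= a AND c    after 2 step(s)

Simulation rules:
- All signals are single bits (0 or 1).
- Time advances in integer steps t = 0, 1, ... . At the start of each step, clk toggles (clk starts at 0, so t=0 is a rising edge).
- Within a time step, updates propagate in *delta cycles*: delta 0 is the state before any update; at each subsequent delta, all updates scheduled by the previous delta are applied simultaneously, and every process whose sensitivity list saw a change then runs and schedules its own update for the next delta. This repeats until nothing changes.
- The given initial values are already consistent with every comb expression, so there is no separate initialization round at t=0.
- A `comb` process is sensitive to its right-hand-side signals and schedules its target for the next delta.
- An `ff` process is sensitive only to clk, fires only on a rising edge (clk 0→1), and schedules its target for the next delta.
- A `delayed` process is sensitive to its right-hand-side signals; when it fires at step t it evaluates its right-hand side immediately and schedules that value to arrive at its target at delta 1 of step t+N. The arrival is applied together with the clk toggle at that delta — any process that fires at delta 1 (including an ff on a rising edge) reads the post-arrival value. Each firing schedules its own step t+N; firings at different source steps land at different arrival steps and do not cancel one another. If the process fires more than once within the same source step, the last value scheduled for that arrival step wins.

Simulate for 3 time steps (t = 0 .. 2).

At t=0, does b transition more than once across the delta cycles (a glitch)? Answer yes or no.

no

[bits: d,clk,c,a,b]
t=0: Δ0=00111 Δ1=01111 Δ2=01011 Δ3=11010 Δ4=01010 | 4Δ
t=1: Δ0=01010 Δ1=00010 | 1Δ
t=2: Δ0=00010 Δ1=01000 | 1Δ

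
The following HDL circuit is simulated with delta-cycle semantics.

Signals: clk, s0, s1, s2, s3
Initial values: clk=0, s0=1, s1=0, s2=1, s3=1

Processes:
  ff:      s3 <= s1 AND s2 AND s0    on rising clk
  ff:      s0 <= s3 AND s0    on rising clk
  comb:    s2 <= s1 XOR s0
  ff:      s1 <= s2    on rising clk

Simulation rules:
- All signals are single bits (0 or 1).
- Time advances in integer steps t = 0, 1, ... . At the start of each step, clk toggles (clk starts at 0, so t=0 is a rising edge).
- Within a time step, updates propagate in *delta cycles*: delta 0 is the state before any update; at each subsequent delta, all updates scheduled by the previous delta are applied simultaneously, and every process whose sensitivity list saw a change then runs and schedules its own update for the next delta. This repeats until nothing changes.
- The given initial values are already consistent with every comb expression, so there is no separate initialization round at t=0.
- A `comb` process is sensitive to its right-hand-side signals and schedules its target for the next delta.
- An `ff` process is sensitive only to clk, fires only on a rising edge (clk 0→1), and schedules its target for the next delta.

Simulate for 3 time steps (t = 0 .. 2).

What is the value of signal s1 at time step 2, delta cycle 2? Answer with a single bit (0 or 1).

t=0 Δ0: s3=1 s0=1 clk=0 s1=0 s2=1
  Δ1: clk:0→1
  Δ2: s3:1→0, s1:0→1
  Δ3: s2:1→0
  (3Δ to stable)
t=1 Δ0: s3=0 s0=1 clk=1 s1=1 s2=0
  Δ1: clk:1→0
  (1Δ to stable)
t=2 Δ0: s3=0 s0=1 clk=0 s1=1 s2=0
  Δ1: clk:0→1
  Δ2: s0:1→0, s1:1→0
  (2Δ to stable)

0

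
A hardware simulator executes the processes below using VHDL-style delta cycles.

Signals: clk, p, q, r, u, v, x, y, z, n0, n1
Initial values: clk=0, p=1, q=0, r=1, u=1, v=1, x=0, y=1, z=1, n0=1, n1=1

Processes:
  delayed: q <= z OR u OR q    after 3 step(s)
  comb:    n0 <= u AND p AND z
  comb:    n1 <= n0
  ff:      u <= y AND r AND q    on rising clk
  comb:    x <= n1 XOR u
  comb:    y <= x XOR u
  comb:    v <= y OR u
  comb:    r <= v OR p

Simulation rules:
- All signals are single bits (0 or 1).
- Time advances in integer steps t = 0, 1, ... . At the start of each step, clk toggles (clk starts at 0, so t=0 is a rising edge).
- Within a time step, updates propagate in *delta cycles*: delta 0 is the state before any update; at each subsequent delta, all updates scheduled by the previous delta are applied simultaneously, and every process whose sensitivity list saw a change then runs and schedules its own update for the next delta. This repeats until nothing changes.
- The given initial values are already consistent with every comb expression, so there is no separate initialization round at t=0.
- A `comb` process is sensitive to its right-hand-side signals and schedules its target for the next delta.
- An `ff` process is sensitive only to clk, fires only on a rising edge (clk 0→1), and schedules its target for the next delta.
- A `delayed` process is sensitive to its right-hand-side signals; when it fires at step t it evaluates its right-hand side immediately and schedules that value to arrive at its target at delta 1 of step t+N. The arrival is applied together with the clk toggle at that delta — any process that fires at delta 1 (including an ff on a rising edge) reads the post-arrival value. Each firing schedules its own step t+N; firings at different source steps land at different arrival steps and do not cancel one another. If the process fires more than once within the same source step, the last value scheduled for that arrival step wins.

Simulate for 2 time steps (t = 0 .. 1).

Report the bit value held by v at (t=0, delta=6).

1

t0.Δ0 q=0 clk=0 z=1 n1=1 y=1 v=1 u=1 x=0 p=1 n0=1 r=1
t0.Δ1 q=0 clk=1 z=1 n1=1 y=1 v=1 u=1 x=0 p=1 n0=1 r=1
t0.Δ2 q=0 clk=1 z=1 n1=1 y=1 v=1 u=0 x=0 p=1 n0=1 r=1
t0.Δ3 q=0 clk=1 z=1 n1=1 y=0 v=1 u=0 x=1 p=1 n0=0 r=1
t0.Δ4 q=0 clk=1 z=1 n1=0 y=1 v=0 u=0 x=1 p=1 n0=0 r=1
t0.Δ5 q=0 clk=1 z=1 n1=0 y=1 v=1 u=0 x=0 p=1 n0=0 r=1
t0.Δ6 q=0 clk=1 z=1 n1=0 y=0 v=1 u=0 x=0 p=1 n0=0 r=1
t0.Δ7 q=0 clk=1 z=1 n1=0 y=0 v=0 u=0 x=0 p=1 n0=0 r=1
t1.Δ0 q=0 clk=1 z=1 n1=0 y=0 v=0 u=0 x=0 p=1 n0=0 r=1
t1.Δ1 q=0 clk=0 z=1 n1=0 y=0 v=0 u=0 x=0 p=1 n0=0 r=1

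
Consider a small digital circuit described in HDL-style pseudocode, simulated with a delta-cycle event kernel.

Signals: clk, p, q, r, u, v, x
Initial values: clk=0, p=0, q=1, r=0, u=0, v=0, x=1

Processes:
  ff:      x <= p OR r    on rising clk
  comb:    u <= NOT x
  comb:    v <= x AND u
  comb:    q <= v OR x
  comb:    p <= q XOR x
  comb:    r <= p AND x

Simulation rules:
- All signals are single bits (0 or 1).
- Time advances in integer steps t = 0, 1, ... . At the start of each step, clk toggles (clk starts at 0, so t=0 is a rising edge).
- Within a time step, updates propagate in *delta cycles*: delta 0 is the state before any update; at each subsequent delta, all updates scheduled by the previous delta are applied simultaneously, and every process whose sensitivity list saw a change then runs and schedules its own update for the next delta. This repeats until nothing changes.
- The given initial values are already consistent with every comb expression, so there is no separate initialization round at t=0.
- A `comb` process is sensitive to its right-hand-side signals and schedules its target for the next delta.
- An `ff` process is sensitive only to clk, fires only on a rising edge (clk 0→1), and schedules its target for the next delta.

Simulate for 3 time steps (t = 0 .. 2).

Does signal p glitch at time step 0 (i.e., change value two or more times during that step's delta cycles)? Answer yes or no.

yes

[bits: clk,p,v,q,r,u,x]
t=0: Δ0=0001001 Δ1=1001001 Δ2=1001000 Δ3=1100010 Δ4=1000010 | 4Δ
t=1: Δ0=1000010 Δ1=0000010 | 1Δ
t=2: Δ0=0000010 Δ1=1000010 | 1Δ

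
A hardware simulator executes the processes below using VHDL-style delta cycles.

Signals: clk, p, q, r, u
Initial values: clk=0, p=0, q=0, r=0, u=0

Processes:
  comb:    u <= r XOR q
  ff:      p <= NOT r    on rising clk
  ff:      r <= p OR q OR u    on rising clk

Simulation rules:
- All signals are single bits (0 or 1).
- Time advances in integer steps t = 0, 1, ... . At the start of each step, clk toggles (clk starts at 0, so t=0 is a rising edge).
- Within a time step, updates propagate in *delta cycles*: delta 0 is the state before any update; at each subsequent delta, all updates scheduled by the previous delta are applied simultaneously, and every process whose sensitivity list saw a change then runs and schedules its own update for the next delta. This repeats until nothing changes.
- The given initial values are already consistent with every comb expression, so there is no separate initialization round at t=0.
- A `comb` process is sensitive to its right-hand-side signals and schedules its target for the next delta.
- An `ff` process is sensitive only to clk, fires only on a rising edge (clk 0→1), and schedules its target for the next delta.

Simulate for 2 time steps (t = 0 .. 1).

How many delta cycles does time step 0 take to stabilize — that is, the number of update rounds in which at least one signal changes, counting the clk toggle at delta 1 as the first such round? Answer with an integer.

t=0 Δ0: clk=0 r=0 u=0 q=0 p=0
  Δ1: clk:0→1
  Δ2: p:0→1
  (2Δ to stable)
t=1 Δ0: clk=1 r=0 u=0 q=0 p=1
  Δ1: clk:1→0
  (1Δ to stable)

2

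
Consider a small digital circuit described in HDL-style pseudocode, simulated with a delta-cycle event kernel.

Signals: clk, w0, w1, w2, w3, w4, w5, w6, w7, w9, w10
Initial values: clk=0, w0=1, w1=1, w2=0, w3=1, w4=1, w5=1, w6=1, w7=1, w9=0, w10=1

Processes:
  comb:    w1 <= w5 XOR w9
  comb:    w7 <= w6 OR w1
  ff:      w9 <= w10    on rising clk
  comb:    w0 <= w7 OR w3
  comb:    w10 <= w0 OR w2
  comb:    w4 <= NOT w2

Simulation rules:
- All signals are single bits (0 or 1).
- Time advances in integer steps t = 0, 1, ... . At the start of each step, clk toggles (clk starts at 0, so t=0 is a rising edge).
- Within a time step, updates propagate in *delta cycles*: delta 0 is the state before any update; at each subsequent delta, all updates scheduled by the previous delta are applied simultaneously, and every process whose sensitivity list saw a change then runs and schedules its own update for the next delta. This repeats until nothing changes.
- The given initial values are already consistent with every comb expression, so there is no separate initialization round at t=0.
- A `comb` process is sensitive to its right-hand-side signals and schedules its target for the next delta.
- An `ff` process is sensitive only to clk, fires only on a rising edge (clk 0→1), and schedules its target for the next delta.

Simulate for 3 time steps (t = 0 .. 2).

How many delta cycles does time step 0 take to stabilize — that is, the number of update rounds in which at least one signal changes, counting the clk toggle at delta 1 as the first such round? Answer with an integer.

t=0 Δ0: w1=1 w10=1 w3=1 w4=1 w5=1 w7=1 w0=1 clk=0 w9=0 w6=1 w2=0
  Δ1: clk:0→1
  Δ2: w9:0→1
  Δ3: w1:1→0
  (3Δ to stable)
t=1 Δ0: w1=0 w10=1 w3=1 w4=1 w5=1 w7=1 w0=1 clk=1 w9=1 w6=1 w2=0
  Δ1: clk:1→0
  (1Δ to stable)
t=2 Δ0: w1=0 w10=1 w3=1 w4=1 w5=1 w7=1 w0=1 clk=0 w9=1 w6=1 w2=0
  Δ1: clk:0→1
  (1Δ to stable)

3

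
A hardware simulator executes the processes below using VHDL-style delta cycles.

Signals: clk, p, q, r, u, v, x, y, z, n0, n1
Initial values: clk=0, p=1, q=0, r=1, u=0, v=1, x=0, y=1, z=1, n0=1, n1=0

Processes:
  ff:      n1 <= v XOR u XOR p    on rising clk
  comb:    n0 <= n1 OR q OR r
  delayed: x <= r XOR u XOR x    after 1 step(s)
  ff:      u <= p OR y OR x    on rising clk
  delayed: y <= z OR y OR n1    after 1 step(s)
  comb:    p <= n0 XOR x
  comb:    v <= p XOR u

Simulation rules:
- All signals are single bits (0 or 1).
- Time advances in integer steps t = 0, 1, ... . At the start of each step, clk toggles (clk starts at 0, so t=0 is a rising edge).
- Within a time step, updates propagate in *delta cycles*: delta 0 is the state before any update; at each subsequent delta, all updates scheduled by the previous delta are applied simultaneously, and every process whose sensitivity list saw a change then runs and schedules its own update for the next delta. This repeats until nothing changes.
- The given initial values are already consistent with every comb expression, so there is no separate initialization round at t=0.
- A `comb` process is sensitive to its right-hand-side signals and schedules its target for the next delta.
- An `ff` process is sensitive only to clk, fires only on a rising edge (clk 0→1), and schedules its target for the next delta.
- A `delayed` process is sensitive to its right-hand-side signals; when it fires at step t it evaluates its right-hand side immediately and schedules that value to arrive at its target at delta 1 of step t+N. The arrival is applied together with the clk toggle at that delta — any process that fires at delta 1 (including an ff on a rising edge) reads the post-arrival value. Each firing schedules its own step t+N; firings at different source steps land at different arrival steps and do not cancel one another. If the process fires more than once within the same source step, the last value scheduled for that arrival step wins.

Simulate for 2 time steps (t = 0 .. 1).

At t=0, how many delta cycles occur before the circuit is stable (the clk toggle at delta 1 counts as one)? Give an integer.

3

t=0 Δ0: r=1 y=1 n0=1 z=1 clk=0 n1=0 x=0 q=0 p=1 v=1 u=0
  Δ1: clk:0→1
  Δ2: u:0→1
  Δ3: v:1→0
  (3Δ to stable)
t=1 Δ0: r=1 y=1 n0=1 z=1 clk=1 n1=0 x=0 q=0 p=1 v=0 u=1
  Δ1: clk:1→0
  (1Δ to stable)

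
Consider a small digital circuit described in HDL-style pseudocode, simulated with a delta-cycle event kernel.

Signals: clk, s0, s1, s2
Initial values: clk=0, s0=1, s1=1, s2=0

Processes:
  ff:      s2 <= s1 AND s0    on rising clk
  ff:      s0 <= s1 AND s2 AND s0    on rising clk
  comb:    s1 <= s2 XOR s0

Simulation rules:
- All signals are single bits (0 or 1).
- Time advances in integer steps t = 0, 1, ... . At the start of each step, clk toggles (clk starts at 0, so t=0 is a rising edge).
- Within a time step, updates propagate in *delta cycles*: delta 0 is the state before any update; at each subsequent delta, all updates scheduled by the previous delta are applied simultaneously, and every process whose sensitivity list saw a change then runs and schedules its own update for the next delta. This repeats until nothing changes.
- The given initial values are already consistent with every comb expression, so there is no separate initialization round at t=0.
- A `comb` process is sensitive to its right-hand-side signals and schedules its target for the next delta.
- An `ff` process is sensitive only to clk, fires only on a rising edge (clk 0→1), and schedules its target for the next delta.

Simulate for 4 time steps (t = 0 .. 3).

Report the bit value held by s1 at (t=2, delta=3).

t0.Δ0 s2=0 s0=1 s1=1 clk=0
t0.Δ1 s2=0 s0=1 s1=1 clk=1
t0.Δ2 s2=1 s0=0 s1=1 clk=1
t1.Δ0 s2=1 s0=0 s1=1 clk=1
t1.Δ1 s2=1 s0=0 s1=1 clk=0
t2.Δ0 s2=1 s0=0 s1=1 clk=0
t2.Δ1 s2=1 s0=0 s1=1 clk=1
t2.Δ2 s2=0 s0=0 s1=1 clk=1
t2.Δ3 s2=0 s0=0 s1=0 clk=1
t3.Δ0 s2=0 s0=0 s1=0 clk=1
t3.Δ1 s2=0 s0=0 s1=0 clk=0

0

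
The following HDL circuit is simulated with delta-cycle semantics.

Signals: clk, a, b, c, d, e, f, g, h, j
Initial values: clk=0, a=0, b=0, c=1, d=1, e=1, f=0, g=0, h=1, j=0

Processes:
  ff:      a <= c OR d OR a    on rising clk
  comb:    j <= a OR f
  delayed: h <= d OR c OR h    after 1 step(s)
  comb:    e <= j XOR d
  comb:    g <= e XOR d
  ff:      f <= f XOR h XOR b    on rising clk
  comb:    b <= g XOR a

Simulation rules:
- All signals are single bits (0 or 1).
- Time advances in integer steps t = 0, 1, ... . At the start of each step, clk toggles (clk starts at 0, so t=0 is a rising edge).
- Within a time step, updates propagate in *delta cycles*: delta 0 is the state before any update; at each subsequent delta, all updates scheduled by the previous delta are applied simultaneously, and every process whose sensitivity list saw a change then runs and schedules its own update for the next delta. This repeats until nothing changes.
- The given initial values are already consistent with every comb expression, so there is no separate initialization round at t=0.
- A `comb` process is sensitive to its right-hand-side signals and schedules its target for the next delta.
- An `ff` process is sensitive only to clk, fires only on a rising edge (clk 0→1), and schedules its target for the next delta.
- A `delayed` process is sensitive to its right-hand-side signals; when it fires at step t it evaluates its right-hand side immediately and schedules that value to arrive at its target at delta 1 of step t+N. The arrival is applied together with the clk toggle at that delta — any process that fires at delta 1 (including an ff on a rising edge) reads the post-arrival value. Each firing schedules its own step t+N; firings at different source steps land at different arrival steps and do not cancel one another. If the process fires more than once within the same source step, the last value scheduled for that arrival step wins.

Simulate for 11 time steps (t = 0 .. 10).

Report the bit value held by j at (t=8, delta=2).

1

[bits: j,f,b,d,a,clk,c,e,h,g]
t=0: Δ0=0001001110 Δ1=0001011110 Δ2=0101111110 Δ3=1111111110 Δ4=1111111010 Δ5=1111111011 Δ6=1101111011 | 6Δ
t=1: Δ0=1101111011 Δ1=1101101011 | 1Δ
t=2: Δ0=1101101011 Δ1=1101111011 Δ2=1001111011 | 2Δ
t=3: Δ0=1001111011 Δ1=1001101011 | 1Δ
t=4: Δ0=1001101011 Δ1=1001111011 Δ2=1101111011 | 2Δ
t=5: Δ0=1101111011 Δ1=1101101011 | 1Δ
t=6: Δ0=1101101011 Δ1=1101111011 Δ2=1001111011 | 2Δ
t=7: Δ0=1001111011 Δ1=1001101011 | 1Δ
t=8: Δ0=1001101011 Δ1=1001111011 Δ2=1101111011 | 2Δ
t=9: Δ0=1101111011 Δ1=1101101011 | 1Δ
t=10: Δ0=1101101011 Δ1=1101111011 Δ2=1001111011 | 2Δ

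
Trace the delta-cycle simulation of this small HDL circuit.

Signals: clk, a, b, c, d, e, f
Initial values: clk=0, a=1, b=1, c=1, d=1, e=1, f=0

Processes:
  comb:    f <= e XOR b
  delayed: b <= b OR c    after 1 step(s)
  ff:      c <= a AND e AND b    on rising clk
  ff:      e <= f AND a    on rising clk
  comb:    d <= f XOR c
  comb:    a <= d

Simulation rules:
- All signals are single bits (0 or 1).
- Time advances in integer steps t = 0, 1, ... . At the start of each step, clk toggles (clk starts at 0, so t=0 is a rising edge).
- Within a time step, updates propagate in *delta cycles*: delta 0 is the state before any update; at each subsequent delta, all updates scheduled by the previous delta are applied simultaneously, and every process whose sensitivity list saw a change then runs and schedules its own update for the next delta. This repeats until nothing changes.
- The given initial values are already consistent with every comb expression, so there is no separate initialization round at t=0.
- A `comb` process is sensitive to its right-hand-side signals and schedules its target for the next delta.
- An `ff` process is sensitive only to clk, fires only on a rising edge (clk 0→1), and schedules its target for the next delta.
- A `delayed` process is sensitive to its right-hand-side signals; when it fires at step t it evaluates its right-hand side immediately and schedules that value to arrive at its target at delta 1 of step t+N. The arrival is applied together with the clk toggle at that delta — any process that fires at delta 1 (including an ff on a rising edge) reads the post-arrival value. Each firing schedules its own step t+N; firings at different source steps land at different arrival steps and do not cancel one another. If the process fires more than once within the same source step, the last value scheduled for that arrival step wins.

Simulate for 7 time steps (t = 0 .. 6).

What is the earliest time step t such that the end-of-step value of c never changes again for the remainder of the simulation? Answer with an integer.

2

[bits: clk,b,f,c,d,a,e]
t=0: Δ0=0101111 Δ1=1101111 Δ2=1101110 Δ3=1111110 Δ4=1111010 Δ5=1111000 | 5Δ
t=1: Δ0=1111000 Δ1=0111000 | 1Δ
t=2: Δ0=0111000 Δ1=1111000 Δ2=1110000 Δ3=1110100 Δ4=1110110 | 4Δ
t=3: Δ0=1110110 Δ1=0110110 | 1Δ
t=4: Δ0=0110110 Δ1=1110110 Δ2=1110111 Δ3=1100111 Δ4=1100011 Δ5=1100001 | 5Δ
t=5: Δ0=1100001 Δ1=0100001 | 1Δ
t=6: Δ0=0100001 Δ1=1100001 Δ2=1100000 Δ3=1110000 Δ4=1110100 Δ5=1110110 | 5Δ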